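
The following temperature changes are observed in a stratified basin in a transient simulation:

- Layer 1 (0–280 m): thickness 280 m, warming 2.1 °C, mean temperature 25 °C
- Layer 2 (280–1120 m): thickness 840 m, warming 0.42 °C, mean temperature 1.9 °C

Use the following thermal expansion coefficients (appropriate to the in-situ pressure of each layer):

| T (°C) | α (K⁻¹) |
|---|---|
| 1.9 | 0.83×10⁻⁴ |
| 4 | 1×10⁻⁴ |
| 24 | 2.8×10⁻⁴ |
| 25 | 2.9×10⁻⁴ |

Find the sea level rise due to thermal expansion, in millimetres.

Layer 1 at 25 °C → α = 2.9×10⁻⁴ K⁻¹
Layer 2 at 1.9 °C → α = 0.83×10⁻⁴ K⁻¹
280 × 2.1 × 2.9×10⁻⁴ = 0.17052 m
Layer 2: 840 × 0.42 × 0.83×10⁻⁴ = 0.0292824 m
Δh = 0.17052 + 0.0292824 = 0.1998024 m

about 200 mm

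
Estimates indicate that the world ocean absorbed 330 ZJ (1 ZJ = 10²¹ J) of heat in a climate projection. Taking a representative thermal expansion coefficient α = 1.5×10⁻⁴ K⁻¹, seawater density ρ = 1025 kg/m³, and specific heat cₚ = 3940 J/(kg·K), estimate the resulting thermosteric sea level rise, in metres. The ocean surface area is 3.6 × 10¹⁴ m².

Per unit area: Q = 330×10²¹ / (3.6×10¹⁴) ≈ 9.167×10⁸ J/m²
Δh = αQ/(ρcₚ) = 1.5×10⁻⁴ × 9.167×10⁸ / (1025 × 3940) ≈ 0.034049 m

0.034 m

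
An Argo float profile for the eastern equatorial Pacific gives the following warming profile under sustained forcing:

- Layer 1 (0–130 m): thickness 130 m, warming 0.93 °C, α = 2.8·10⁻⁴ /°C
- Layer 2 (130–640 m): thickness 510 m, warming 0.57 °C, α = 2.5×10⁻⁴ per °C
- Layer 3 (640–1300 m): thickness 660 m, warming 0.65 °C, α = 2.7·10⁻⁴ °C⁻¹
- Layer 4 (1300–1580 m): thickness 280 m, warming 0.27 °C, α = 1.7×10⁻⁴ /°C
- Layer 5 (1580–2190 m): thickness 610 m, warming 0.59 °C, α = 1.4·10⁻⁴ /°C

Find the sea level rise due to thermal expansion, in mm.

0–130 m: 0.93 × 2.8×10⁻⁴ × 130 = 0.033852 m
Layer 2: 2.5×10⁻⁴ × 0.57 × 510 = 0.072675 m
660 × 0.65 × 2.7×10⁻⁴ = 0.11583 m
1300–1580 m: 1.7×10⁻⁴ × 280 × 0.27 = 0.012852 m
0.59 × 610 × 1.4×10⁻⁴ = 0.050386 m
Δh = 0.033852 + 0.072675 + 0.11583 + 0.012852 + 0.050386 = 0.285595 m

286 mm of thermosteric rise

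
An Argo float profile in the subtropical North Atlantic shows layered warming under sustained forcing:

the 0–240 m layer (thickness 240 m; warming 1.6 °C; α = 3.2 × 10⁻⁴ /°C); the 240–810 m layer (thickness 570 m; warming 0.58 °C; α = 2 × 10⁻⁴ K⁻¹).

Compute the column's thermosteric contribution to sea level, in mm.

Δh = 189 mm

Layer 1: 3.2×10⁻⁴ × 240 × 1.6 = 0.12288 m
240–810 m: 0.58 × 570 × 2×10⁻⁴ = 0.06612 m
Δh = 0.12288 + 0.06612 = 0.18900 m ≈ 189 mm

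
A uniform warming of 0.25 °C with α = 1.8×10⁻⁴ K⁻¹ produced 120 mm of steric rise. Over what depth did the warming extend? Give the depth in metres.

H = Δh/(αΔT) = 0.12 / (1.8×10⁻⁴ × 0.25) ≈ 2667 m

about 2670 m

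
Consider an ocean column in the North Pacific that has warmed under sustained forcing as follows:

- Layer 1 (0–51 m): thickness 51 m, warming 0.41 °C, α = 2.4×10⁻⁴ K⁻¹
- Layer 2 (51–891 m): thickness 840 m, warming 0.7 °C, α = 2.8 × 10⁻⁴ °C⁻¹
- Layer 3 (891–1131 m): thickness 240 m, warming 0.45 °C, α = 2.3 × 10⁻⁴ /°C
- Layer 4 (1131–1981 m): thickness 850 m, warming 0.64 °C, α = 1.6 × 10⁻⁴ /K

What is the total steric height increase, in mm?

Δh = 280 mm

0.41 × 51 × 2.4×10⁻⁴ = 0.0050184 m
840 × 2.8×10⁻⁴ × 0.7 = 0.16464 m
Layer 3: 2.3×10⁻⁴ × 0.45 × 240 = 0.02484 m
Layer 4: 850 × 1.6×10⁻⁴ × 0.64 = 0.08704 m
Δh = 0.0050184 + 0.16464 + 0.02484 + 0.08704 = 0.2815384 m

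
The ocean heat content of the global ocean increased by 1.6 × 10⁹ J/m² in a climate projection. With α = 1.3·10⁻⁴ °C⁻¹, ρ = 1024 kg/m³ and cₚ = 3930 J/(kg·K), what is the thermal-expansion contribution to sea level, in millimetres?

Δh ≈ 51.7 mm

Δh = αQ/(ρcₚ) = 1.3×10⁻⁴ × 1.6×10⁹ / (1024 × 3930) ≈ 0.051686 m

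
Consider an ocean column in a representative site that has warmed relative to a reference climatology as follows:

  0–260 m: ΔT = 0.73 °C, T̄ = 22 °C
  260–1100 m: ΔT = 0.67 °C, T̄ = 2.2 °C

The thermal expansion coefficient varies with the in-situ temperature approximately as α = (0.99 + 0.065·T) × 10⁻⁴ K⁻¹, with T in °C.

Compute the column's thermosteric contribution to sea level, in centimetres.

11 cm

Layer 1: α = (0.99 + 0.065×22)×10⁻⁴ = 2.42×10⁻⁴ K⁻¹
Layer 2: α = (0.99 + 0.065×2.2)×10⁻⁴ = 1.133×10⁻⁴ K⁻¹
Layer 1: 260 × 2.42×10⁻⁴ × 0.73 = 0.0459316 m
Layer 2: 0.67 × 1.133×10⁻⁴ × 840 = 0.06376524 m
Δh = 0.0459316 + 0.06376524 = 0.10969684 m ≈ 11 cm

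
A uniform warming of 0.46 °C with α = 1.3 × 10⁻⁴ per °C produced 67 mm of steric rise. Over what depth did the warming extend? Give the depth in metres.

H = Δh/(αΔT) = 0.067 / (1.3×10⁻⁴ × 0.46) ≈ 1120 m

1120 m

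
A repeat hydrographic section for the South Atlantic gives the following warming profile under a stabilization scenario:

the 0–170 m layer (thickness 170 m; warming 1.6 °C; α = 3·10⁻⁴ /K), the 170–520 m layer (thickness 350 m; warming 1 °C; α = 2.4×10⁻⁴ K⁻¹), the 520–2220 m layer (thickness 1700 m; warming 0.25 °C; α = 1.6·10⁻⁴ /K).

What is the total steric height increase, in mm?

170 × 3×10⁻⁴ × 1.6 = 0.08160 m
Layer 2: 2.4×10⁻⁴ × 350 × 1 = 0.08400 m
520–2220 m: 0.25 × 1.6×10⁻⁴ × 1700 = 0.06800 m
Δh = 0.08160 + 0.08400 + 0.06800 = 0.23360 m

234 mm of thermosteric rise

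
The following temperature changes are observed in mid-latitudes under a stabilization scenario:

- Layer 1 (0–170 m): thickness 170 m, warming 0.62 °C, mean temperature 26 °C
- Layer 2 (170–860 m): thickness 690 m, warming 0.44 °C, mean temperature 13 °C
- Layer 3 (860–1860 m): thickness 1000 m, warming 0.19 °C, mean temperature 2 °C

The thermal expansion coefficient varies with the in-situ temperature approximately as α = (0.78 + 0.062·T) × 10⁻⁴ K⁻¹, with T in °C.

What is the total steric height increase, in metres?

Layer 1: α = (0.78 + 0.062×26)×10⁻⁴ = 2.392×10⁻⁴ K⁻¹
Layer 2: α = (0.78 + 0.062×13)×10⁻⁴ = 1.586×10⁻⁴ K⁻¹
Layer 3: α = (0.78 + 0.062×2)×10⁻⁴ = 0.904×10⁻⁴ K⁻¹
170 × 0.62 × 2.392×10⁻⁴ = 0.02521168 m
170–860 m: 1.586×10⁻⁴ × 690 × 0.44 = 0.04815096 m
Layer 3: 0.19 × 1000 × 0.904×10⁻⁴ = 0.017176 m
Δh = 0.02521168 + 0.04815096 + 0.017176 = 0.09053864 m ≈ 0.0905 m

Δh = 0.0905 m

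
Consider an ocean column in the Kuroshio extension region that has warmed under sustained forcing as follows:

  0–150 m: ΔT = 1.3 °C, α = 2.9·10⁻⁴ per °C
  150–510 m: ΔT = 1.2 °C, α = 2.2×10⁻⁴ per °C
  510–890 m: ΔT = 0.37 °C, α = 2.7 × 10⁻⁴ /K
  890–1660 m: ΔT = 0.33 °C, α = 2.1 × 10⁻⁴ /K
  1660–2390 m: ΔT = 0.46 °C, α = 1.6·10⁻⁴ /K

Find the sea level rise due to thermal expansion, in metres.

0.297 m

150 × 1.3 × 2.9×10⁻⁴ = 0.05655 m
150–510 m: 360 × 2.2×10⁻⁴ × 1.2 = 0.09504 m
Layer 3: 2.7×10⁻⁴ × 380 × 0.37 = 0.037962 m
890–1660 m: 0.33 × 770 × 2.1×10⁻⁴ = 0.053361 m
1660–2390 m: 0.46 × 730 × 1.6×10⁻⁴ = 0.053728 m
Δh = 0.05655 + 0.09504 + 0.037962 + 0.053361 + 0.053728 = 0.296641 m ≈ 0.297 m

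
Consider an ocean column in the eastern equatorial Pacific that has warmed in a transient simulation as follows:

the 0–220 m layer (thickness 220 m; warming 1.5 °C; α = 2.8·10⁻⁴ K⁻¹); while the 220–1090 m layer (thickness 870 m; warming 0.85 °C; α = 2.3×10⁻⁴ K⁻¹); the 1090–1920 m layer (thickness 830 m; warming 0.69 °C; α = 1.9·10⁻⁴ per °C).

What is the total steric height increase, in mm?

1.5 × 220 × 2.8×10⁻⁴ = 0.09240 m
870 × 0.85 × 2.3×10⁻⁴ = 0.170085 m
1090–1920 m: 830 × 1.9×10⁻⁴ × 0.69 = 0.108813 m
Δh = 0.09240 + 0.170085 + 0.108813 = 0.371298 m

Δh ≈ 371 mm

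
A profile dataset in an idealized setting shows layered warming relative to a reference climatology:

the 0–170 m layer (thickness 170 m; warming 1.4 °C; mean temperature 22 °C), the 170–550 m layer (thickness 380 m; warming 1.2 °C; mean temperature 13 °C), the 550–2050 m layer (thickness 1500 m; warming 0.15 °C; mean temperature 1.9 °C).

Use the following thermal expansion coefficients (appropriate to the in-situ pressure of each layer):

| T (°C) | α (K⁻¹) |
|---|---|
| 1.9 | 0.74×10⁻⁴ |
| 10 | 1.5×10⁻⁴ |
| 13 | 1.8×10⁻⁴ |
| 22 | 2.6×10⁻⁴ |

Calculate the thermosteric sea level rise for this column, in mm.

161 mm of thermosteric rise

Layer 1 at 22 °C → α = 2.6×10⁻⁴ K⁻¹
Layer 2 at 13 °C → α = 1.8×10⁻⁴ K⁻¹
Layer 3 at 1.9 °C → α = 0.74×10⁻⁴ K⁻¹
0–170 m: 1.4 × 170 × 2.6×10⁻⁴ = 0.06188 m
Layer 2: 380 × 1.8×10⁻⁴ × 1.2 = 0.08208 m
Layer 3: 1500 × 0.74×10⁻⁴ × 0.15 = 0.01665 m
Δh = 0.06188 + 0.08208 + 0.01665 = 0.16061 m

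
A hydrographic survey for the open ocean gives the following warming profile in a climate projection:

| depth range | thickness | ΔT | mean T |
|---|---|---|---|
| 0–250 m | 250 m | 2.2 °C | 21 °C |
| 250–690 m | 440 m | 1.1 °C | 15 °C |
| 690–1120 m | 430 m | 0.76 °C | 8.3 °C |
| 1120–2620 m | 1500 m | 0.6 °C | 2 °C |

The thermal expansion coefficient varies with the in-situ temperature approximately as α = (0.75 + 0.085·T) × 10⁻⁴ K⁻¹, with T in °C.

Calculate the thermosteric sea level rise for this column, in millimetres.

about 368 mm

Layer 1: α = (0.75 + 0.085×21)×10⁻⁴ = 2.535×10⁻⁴ K⁻¹
Layer 2: α = (0.75 + 0.085×15)×10⁻⁴ = 2.025×10⁻⁴ K⁻¹
Layer 3: α = (0.75 + 0.085×8.3)×10⁻⁴ = 1.4555×10⁻⁴ K⁻¹
Layer 4: α = (0.75 + 0.085×2)×10⁻⁴ = 0.92×10⁻⁴ K⁻¹
0–250 m: 2.2 × 250 × 2.535×10⁻⁴ = 0.139425 m
250–690 m: 440 × 2.025×10⁻⁴ × 1.1 = 0.09801 m
430 × 0.76 × 1.4555×10⁻⁴ = 0.04756574 m
1120–2620 m: 1500 × 0.6 × 0.92×10⁻⁴ = 0.08280 m
Δh = 0.139425 + 0.09801 + 0.04756574 + 0.08280 = 0.36780074 m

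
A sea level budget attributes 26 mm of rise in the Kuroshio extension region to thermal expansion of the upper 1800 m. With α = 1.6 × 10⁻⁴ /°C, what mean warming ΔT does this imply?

ΔT = Δh/(αH) = 0.026 / (1.6×10⁻⁴ × 1800) ≈ 0.09028 K

ΔT ≈ 0.090 K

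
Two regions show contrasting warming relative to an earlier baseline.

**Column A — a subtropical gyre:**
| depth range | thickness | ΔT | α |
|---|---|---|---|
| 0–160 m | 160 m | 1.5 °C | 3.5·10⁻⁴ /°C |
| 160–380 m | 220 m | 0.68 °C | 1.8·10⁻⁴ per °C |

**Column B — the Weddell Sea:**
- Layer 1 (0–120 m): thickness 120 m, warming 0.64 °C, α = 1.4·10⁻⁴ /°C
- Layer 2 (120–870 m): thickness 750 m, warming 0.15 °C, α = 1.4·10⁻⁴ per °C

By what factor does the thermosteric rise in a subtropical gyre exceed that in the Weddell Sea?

A Layer 1: 1.5 × 160 × 3.5×10⁻⁴ = 0.08400 m
A Layer 2: 1.8×10⁻⁴ × 220 × 0.68 = 0.026928 m
A total: 0.110928 m
B 1.4×10⁻⁴ × 0.64 × 120 = 0.010752 m
B 750 × 1.4×10⁻⁴ × 0.15 = 0.01575 m
B total: 0.026502 m
Ratio: 0.110928 / 0.026502 ≈ 4.186

4.19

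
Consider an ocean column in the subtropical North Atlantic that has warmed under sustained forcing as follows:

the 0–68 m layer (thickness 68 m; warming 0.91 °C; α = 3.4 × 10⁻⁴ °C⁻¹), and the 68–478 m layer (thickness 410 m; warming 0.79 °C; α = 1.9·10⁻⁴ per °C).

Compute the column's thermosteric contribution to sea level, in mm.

0.91 × 3.4×10⁻⁴ × 68 = 0.0210392 m
Layer 2: 1.9×10⁻⁴ × 0.79 × 410 = 0.061541 m
Δh = 0.0210392 + 0.061541 = 0.0825802 m

Δh ≈ 82.6 mm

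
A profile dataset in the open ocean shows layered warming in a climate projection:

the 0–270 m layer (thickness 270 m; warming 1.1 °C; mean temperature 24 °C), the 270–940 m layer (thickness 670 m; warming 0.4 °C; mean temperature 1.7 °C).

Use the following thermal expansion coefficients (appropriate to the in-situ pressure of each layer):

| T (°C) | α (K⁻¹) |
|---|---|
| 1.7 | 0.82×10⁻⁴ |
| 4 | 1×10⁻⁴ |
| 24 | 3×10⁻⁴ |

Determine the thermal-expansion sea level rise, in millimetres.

Δh = 111 mm

Layer 1 at 24 °C → α = 3×10⁻⁴ K⁻¹
Layer 2 at 1.7 °C → α = 0.82×10⁻⁴ K⁻¹
Layer 1: 1.1 × 270 × 3×10⁻⁴ = 0.08910 m
0.4 × 670 × 0.82×10⁻⁴ = 0.021976 m
Δh = 0.08910 + 0.021976 = 0.111076 m ≈ 111 mm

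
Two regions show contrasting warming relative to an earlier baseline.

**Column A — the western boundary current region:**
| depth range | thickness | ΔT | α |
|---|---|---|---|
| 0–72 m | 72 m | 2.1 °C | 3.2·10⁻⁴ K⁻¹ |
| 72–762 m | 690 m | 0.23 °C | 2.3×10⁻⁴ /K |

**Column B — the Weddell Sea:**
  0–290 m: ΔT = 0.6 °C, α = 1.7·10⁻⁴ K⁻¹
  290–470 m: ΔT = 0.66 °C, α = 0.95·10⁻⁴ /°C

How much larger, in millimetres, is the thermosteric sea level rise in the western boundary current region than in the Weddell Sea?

44 mm

A Layer 1: 3.2×10⁻⁴ × 2.1 × 72 = 0.048384 m
A 72–762 m: 2.3×10⁻⁴ × 690 × 0.23 = 0.036501 m
A total: 0.084885 m
B 0–290 m: 0.6 × 290 × 1.7×10⁻⁴ = 0.02958 m
B Layer 2: 180 × 0.95×10⁻⁴ × 0.66 = 0.011286 m
B total: 0.040866 m
Difference: 0.084885 − 0.040866 = 0.044019 m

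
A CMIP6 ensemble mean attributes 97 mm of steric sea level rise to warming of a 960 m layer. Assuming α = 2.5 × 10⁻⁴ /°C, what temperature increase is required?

ΔT = Δh/(αH) = 0.097 / (2.5×10⁻⁴ × 960) ≈ 0.4042 K

0.40 K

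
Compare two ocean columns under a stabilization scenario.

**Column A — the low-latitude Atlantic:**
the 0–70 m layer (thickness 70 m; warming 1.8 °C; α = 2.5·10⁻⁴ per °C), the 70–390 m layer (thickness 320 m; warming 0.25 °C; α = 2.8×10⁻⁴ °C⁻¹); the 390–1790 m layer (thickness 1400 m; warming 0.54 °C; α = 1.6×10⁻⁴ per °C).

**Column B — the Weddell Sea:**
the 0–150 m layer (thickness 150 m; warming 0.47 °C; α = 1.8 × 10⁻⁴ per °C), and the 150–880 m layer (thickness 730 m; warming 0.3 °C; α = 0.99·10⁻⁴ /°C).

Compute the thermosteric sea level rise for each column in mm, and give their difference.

A 1.8 × 70 × 2.5×10⁻⁴ = 0.03150 m
A Layer 2: 0.25 × 2.8×10⁻⁴ × 320 = 0.02240 m
A 390–1790 m: 0.54 × 1.6×10⁻⁴ × 1400 = 0.12096 m
A total: 0.17486 m
B Layer 1: 0.47 × 1.8×10⁻⁴ × 150 = 0.01269 m
B 150–880 m: 730 × 0.3 × 0.99×10⁻⁴ = 0.021681 m
B total: 0.034371 m
Difference: 0.17486 − 0.034371 = 0.140489 m

Δh_A ≈ 170 mm, Δh_B ≈ 34 mm; difference ≈ 140 mm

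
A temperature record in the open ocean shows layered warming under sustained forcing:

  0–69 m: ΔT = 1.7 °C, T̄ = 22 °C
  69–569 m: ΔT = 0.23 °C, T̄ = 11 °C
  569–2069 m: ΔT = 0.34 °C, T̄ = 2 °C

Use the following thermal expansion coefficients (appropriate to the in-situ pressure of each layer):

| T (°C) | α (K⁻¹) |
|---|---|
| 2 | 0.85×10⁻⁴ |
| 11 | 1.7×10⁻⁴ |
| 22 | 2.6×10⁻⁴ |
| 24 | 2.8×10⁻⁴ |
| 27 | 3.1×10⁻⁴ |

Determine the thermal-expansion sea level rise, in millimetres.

about 93.4 mm

Layer 1 at 22 °C → α = 2.6×10⁻⁴ K⁻¹
Layer 2 at 11 °C → α = 1.7×10⁻⁴ K⁻¹
Layer 3 at 2 °C → α = 0.85×10⁻⁴ K⁻¹
1.7 × 2.6×10⁻⁴ × 69 = 0.030498 m
1.7×10⁻⁴ × 0.23 × 500 = 0.01955 m
0.85×10⁻⁴ × 1500 × 0.34 = 0.04335 m
Δh = 0.030498 + 0.01955 + 0.04335 = 0.093398 m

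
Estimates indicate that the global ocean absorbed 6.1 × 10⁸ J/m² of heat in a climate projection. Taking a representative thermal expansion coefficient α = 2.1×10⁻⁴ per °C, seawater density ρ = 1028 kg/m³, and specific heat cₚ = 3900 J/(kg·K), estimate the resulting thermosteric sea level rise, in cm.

3.2 cm

Δh = αQ/(ρcₚ) = 2.1×10⁻⁴ × 6.1×10⁸ / (1028 × 3900) ≈ 0.031952 m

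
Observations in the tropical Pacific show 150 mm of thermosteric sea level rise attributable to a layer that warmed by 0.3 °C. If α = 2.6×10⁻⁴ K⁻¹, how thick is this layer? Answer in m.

H = Δh/(αΔT) = 0.15 / (2.6×10⁻⁴ × 0.3) ≈ 1923 m

H ≈ 1920 m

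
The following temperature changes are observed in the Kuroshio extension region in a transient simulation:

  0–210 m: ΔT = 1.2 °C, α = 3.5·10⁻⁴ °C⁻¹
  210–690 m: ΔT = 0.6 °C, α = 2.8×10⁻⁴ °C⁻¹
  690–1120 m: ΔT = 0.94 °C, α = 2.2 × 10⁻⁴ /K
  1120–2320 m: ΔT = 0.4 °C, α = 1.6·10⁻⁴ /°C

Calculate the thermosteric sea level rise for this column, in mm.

335 mm of thermosteric rise

210 × 3.5×10⁻⁴ × 1.2 = 0.08820 m
210–690 m: 2.8×10⁻⁴ × 0.6 × 480 = 0.08064 m
430 × 2.2×10⁻⁴ × 0.94 = 0.088924 m
0.4 × 1200 × 1.6×10⁻⁴ = 0.07680 m
Δh = 0.08820 + 0.08064 + 0.088924 + 0.07680 = 0.334564 m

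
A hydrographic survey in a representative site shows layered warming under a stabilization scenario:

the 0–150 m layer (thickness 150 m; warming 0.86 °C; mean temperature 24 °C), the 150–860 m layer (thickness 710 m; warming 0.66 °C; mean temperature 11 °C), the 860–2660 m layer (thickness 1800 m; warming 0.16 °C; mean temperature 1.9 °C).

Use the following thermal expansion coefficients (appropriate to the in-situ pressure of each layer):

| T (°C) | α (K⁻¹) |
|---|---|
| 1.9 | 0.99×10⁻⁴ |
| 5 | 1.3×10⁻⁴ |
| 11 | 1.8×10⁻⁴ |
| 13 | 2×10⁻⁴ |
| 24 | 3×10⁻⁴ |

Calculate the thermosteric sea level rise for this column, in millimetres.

Layer 1 at 24 °C → α = 3×10⁻⁴ K⁻¹
Layer 2 at 11 °C → α = 1.8×10⁻⁴ K⁻¹
Layer 3 at 1.9 °C → α = 0.99×10⁻⁴ K⁻¹
Layer 1: 3×10⁻⁴ × 150 × 0.86 = 0.03870 m
0.66 × 710 × 1.8×10⁻⁴ = 0.084348 m
1800 × 0.99×10⁻⁴ × 0.16 = 0.028512 m
Δh = 0.03870 + 0.084348 + 0.028512 = 0.15156 m

152 mm of thermosteric rise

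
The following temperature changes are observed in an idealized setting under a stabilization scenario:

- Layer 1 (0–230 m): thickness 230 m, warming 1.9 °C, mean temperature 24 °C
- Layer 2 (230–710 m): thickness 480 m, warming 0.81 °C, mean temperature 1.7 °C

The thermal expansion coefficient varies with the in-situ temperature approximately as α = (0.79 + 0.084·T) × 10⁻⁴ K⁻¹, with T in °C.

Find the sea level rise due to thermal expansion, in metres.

Layer 1: α = (0.79 + 0.084×24)×10⁻⁴ = 2.806×10⁻⁴ K⁻¹
Layer 2: α = (0.79 + 0.084×1.7)×10⁻⁴ = 0.9328×10⁻⁴ K⁻¹
Layer 1: 2.806×10⁻⁴ × 230 × 1.9 = 0.1226222 m
Layer 2: 0.9328×10⁻⁴ × 480 × 0.81 = 0.036267264 m
Δh = 0.1226222 + 0.036267264 = 0.158889464 m ≈ 0.16 m

0.16 m of thermosteric rise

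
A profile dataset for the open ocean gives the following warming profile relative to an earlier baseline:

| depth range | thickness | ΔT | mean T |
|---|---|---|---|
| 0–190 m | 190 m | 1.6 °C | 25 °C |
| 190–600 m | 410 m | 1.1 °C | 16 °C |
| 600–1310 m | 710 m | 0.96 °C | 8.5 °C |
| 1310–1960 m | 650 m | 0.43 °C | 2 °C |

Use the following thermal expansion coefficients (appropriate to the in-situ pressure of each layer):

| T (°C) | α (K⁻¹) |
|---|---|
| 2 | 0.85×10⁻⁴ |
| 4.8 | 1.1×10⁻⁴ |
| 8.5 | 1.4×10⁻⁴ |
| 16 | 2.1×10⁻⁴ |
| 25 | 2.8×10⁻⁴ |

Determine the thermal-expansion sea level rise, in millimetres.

Δh ≈ 300 mm

Layer 1 at 25 °C → α = 2.8×10⁻⁴ K⁻¹
Layer 2 at 16 °C → α = 2.1×10⁻⁴ K⁻¹
Layer 3 at 8.5 °C → α = 1.4×10⁻⁴ K⁻¹
Layer 4 at 2 °C → α = 0.85×10⁻⁴ K⁻¹
2.8×10⁻⁴ × 1.6 × 190 = 0.08512 m
2.1×10⁻⁴ × 1.1 × 410 = 0.09471 m
Layer 3: 710 × 0.96 × 1.4×10⁻⁴ = 0.095424 m
Layer 4: 0.85×10⁻⁴ × 650 × 0.43 = 0.0237575 m
Δh = 0.08512 + 0.09471 + 0.095424 + 0.0237575 = 0.2990115 m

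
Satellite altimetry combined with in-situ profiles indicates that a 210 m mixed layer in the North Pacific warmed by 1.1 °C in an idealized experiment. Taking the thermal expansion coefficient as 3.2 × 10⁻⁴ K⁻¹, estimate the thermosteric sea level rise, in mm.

74 mm of thermosteric rise

Δh = αΔT·H = 3.2×10⁻⁴ × 1.1 × 210 = 0.07392 m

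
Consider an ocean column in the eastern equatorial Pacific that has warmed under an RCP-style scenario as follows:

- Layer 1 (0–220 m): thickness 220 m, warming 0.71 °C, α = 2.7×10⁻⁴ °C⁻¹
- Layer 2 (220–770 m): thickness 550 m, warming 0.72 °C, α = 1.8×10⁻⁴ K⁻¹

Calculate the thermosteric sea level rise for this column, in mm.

2.7×10⁻⁴ × 220 × 0.71 = 0.042174 m
Layer 2: 0.72 × 550 × 1.8×10⁻⁴ = 0.07128 m
Δh = 0.042174 + 0.07128 = 0.113454 m ≈ 110 mm

Δh ≈ 110 mm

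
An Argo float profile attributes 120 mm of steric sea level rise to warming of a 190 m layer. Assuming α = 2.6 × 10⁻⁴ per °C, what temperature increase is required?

about 2.43 K

ΔT = Δh/(αH) = 0.12 / (2.6×10⁻⁴ × 190) ≈ 2.429 K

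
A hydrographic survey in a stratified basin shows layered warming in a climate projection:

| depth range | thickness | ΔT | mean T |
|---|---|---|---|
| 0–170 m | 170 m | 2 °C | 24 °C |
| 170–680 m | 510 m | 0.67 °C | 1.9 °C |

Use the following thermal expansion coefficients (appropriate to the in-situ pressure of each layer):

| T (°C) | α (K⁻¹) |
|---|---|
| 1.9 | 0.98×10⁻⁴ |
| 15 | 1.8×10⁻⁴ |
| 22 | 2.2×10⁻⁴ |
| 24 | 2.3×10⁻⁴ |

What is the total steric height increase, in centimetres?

about 11.2 cm

Layer 1 at 24 °C → α = 2.3×10⁻⁴ K⁻¹
Layer 2 at 1.9 °C → α = 0.98×10⁻⁴ K⁻¹
2.3×10⁻⁴ × 2 × 170 = 0.07820 m
170–680 m: 510 × 0.98×10⁻⁴ × 0.67 = 0.0334866 m
Δh = 0.07820 + 0.0334866 = 0.1116866 m ≈ 11.2 cm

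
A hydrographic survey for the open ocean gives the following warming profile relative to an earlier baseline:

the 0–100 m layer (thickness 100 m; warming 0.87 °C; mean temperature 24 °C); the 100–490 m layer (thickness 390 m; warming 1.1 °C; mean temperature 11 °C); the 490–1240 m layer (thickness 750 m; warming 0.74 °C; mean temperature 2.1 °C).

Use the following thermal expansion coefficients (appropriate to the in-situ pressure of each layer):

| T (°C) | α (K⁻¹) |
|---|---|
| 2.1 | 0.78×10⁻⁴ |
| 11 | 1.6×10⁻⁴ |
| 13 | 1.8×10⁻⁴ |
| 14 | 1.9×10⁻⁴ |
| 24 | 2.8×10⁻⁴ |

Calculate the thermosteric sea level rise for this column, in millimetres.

Layer 1 at 24 °C → α = 2.8×10⁻⁴ K⁻¹
Layer 2 at 11 °C → α = 1.6×10⁻⁴ K⁻¹
Layer 3 at 2.1 °C → α = 0.78×10⁻⁴ K⁻¹
2.8×10⁻⁴ × 100 × 0.87 = 0.02436 m
390 × 1.1 × 1.6×10⁻⁴ = 0.06864 m
750 × 0.74 × 0.78×10⁻⁴ = 0.04329 m
Δh = 0.02436 + 0.06864 + 0.04329 = 0.13629 m

Δh ≈ 136 mm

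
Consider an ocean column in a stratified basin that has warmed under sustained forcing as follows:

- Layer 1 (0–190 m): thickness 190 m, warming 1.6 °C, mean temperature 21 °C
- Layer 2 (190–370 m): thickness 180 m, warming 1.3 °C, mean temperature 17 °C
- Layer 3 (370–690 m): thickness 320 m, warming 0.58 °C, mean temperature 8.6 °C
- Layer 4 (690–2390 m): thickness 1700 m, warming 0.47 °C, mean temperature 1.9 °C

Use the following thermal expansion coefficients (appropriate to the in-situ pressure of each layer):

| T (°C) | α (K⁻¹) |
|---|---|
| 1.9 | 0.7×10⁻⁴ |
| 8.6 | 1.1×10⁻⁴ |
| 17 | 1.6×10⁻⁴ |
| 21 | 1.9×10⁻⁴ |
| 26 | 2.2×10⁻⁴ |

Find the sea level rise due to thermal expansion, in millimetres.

Layer 1 at 21 °C → α = 1.9×10⁻⁴ K⁻¹
Layer 2 at 17 °C → α = 1.6×10⁻⁴ K⁻¹
Layer 3 at 8.6 °C → α = 1.1×10⁻⁴ K⁻¹
Layer 4 at 1.9 °C → α = 0.7×10⁻⁴ K⁻¹
1.6 × 1.9×10⁻⁴ × 190 = 0.05776 m
190–370 m: 1.6×10⁻⁴ × 1.3 × 180 = 0.03744 m
370–690 m: 320 × 0.58 × 1.1×10⁻⁴ = 0.020416 m
0.7×10⁻⁴ × 1700 × 0.47 = 0.05593 m
Δh = 0.05776 + 0.03744 + 0.020416 + 0.05593 = 0.171546 m ≈ 170 mm

Δh ≈ 170 mm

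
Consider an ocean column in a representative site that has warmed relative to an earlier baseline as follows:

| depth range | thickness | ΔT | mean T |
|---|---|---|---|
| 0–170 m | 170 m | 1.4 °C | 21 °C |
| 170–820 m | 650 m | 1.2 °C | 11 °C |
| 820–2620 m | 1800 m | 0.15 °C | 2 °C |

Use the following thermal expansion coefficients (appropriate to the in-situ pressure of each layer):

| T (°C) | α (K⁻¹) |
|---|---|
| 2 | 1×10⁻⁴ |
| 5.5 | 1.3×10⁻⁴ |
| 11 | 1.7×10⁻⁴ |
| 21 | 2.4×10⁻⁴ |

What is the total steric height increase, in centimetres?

Δh ≈ 22 cm

Layer 1 at 21 °C → α = 2.4×10⁻⁴ K⁻¹
Layer 2 at 11 °C → α = 1.7×10⁻⁴ K⁻¹
Layer 3 at 2 °C → α = 1×10⁻⁴ K⁻¹
Layer 1: 170 × 1.4 × 2.4×10⁻⁴ = 0.05712 m
1.2 × 650 × 1.7×10⁻⁴ = 0.13260 m
1800 × 1×10⁻⁴ × 0.15 = 0.02700 m
Δh = 0.05712 + 0.13260 + 0.02700 = 0.21672 m ≈ 22 cm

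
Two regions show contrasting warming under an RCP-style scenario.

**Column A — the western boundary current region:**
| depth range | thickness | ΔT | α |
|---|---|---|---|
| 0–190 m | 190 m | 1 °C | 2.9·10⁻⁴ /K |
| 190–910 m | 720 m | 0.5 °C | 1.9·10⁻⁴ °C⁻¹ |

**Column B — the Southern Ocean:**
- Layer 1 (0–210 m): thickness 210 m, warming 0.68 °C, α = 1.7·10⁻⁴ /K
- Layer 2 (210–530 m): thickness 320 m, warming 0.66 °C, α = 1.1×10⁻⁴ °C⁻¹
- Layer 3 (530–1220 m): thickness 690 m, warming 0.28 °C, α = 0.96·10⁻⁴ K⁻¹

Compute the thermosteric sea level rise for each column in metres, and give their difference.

A: 0.124 m; B: 0.0661 m; difference 0.0574 m

A 1 × 190 × 2.9×10⁻⁴ = 0.05510 m
A 190–910 m: 0.5 × 1.9×10⁻⁴ × 720 = 0.06840 m
A total: 0.12350 m
B 0.68 × 210 × 1.7×10⁻⁴ = 0.024276 m
B 0.66 × 320 × 1.1×10⁻⁴ = 0.023232 m
B 530–1220 m: 690 × 0.28 × 0.96×10⁻⁴ = 0.0185472 m
B total: 0.0660552 m
Difference: 0.12350 − 0.0660552 = 0.0574448 m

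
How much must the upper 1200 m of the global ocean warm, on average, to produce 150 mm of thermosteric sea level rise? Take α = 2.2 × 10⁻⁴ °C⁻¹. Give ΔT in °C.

ΔT ≈ 0.568 °C

ΔT = Δh/(αH) = 0.15 / (2.2×10⁻⁴ × 1200) ≈ 0.5682 °C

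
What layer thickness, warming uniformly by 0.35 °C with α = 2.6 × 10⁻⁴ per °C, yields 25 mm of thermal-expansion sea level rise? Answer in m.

H = Δh/(αΔT) = 0.025 / (2.6×10⁻⁴ × 0.35) ≈ 274.7 m

275 m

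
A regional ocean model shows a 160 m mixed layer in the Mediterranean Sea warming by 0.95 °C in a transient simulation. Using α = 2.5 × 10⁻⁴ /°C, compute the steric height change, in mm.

about 38.0 mm

Δh = αΔT·H = 2.5×10⁻⁴ × 0.95 × 160 = 0.03800 m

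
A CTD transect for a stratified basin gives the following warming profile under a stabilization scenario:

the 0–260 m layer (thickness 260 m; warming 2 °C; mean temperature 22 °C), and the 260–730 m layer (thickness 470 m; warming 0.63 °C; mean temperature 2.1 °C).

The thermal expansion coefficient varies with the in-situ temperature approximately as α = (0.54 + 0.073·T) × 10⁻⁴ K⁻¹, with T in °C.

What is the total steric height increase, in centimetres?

Layer 1: α = (0.54 + 0.073×22)×10⁻⁴ = 2.146×10⁻⁴ K⁻¹
Layer 2: α = (0.54 + 0.073×2.1)×10⁻⁴ = 0.6933×10⁻⁴ K⁻¹
2 × 260 × 2.146×10⁻⁴ = 0.111592 m
Layer 2: 470 × 0.63 × 0.6933×10⁻⁴ = 0.020528613 m
Δh = 0.111592 + 0.020528613 = 0.132120613 m ≈ 13 cm

13 cm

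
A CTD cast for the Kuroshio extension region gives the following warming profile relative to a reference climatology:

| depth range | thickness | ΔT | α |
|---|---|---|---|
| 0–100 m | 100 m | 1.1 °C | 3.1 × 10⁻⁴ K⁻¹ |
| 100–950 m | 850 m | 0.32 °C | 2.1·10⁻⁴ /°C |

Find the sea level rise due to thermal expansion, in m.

about 0.091 m

0–100 m: 1.1 × 3.1×10⁻⁴ × 100 = 0.03410 m
Layer 2: 2.1×10⁻⁴ × 850 × 0.32 = 0.05712 m
Δh = 0.03410 + 0.05712 = 0.09122 m ≈ 0.091 m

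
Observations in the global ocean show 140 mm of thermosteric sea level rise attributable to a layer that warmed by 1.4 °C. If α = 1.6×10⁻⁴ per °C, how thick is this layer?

H ≈ 625 m

H = Δh/(αΔT) = 0.14 / (1.6×10⁻⁴ × 1.4) = 625.0 m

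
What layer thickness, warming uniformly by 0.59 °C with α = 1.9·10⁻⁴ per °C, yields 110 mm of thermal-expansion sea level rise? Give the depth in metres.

H ≈ 981 m

H = Δh/(αΔT) = 0.11 / (1.9×10⁻⁴ × 0.59) ≈ 981.3 m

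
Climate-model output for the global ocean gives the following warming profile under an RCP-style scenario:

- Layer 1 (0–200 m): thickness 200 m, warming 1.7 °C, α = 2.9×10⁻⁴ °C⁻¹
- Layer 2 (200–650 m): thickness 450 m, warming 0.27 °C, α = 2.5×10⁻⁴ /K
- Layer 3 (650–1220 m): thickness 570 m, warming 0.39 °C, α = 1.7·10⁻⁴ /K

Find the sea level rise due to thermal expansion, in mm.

167 mm

2.9×10⁻⁴ × 1.7 × 200 = 0.09860 m
Layer 2: 2.5×10⁻⁴ × 450 × 0.27 = 0.030375 m
Layer 3: 1.7×10⁻⁴ × 0.39 × 570 = 0.037791 m
Δh = 0.09860 + 0.030375 + 0.037791 = 0.166766 m ≈ 167 mm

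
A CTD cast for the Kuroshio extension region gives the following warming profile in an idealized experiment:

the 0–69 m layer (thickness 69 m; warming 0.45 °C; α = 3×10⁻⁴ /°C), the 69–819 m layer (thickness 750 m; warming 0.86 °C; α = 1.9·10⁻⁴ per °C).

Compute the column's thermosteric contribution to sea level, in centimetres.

69 × 0.45 × 3×10⁻⁴ = 0.009315 m
750 × 0.86 × 1.9×10⁻⁴ = 0.12255 m
Δh = 0.009315 + 0.12255 = 0.131865 m ≈ 13 cm

13 cm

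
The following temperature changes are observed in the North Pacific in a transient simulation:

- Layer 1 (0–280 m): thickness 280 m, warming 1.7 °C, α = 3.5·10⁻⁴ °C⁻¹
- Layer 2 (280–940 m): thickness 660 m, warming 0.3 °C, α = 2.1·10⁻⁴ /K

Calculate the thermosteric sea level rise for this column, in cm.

21 cm

0–280 m: 3.5×10⁻⁴ × 1.7 × 280 = 0.16660 m
280–940 m: 2.1×10⁻⁴ × 660 × 0.3 = 0.04158 m
Δh = 0.16660 + 0.04158 = 0.20818 m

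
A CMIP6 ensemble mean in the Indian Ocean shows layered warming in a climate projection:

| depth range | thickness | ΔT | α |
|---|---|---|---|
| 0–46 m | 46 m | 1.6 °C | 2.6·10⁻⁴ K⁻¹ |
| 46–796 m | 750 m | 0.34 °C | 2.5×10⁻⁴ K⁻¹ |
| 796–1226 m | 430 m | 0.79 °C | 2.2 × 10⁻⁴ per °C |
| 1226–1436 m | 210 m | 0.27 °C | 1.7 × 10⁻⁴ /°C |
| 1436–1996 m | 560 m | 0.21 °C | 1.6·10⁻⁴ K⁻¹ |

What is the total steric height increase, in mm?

Layer 1: 46 × 1.6 × 2.6×10⁻⁴ = 0.019136 m
46–796 m: 0.34 × 2.5×10⁻⁴ × 750 = 0.06375 m
0.79 × 2.2×10⁻⁴ × 430 = 0.074734 m
1.7×10⁻⁴ × 0.27 × 210 = 0.009639 m
Layer 5: 1.6×10⁻⁴ × 560 × 0.21 = 0.018816 m
Δh = 0.019136 + 0.06375 + 0.074734 + 0.009639 + 0.018816 = 0.186075 m

186 mm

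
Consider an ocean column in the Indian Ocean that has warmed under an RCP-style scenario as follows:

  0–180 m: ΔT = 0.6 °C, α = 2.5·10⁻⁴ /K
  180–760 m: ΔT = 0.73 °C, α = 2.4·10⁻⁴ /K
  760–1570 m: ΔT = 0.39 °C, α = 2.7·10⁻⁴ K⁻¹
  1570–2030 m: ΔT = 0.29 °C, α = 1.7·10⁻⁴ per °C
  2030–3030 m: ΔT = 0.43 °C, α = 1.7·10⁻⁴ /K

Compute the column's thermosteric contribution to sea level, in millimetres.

0.6 × 180 × 2.5×10⁻⁴ = 0.02700 m
180–760 m: 2.4×10⁻⁴ × 580 × 0.73 = 0.101616 m
2.7×10⁻⁴ × 810 × 0.39 = 0.085293 m
1570–2030 m: 1.7×10⁻⁴ × 0.29 × 460 = 0.022678 m
2030–3030 m: 0.43 × 1000 × 1.7×10⁻⁴ = 0.07310 m
Δh = 0.02700 + 0.101616 + 0.085293 + 0.022678 + 0.07310 = 0.309687 m

Δh ≈ 310 mm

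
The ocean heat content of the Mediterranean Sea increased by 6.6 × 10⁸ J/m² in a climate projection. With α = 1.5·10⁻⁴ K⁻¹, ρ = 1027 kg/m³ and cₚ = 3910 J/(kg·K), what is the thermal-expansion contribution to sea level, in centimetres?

Δh = αQ/(ρcₚ) = 1.5×10⁻⁴ × 6.6×10⁸ / (1027 × 3910) ≈ 0.024654 m

about 2.5 cm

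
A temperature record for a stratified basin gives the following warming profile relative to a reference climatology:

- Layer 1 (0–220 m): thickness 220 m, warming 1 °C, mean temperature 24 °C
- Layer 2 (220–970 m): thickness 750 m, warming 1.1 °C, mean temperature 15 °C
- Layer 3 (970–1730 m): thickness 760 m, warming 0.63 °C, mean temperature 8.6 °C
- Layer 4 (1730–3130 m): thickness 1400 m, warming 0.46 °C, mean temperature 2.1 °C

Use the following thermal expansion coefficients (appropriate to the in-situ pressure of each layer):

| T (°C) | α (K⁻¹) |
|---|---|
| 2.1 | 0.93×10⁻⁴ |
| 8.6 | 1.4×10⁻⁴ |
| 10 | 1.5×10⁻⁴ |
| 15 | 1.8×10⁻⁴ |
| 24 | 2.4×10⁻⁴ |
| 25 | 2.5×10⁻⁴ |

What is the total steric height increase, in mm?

Layer 1 at 24 °C → α = 2.4×10⁻⁴ K⁻¹
Layer 2 at 15 °C → α = 1.8×10⁻⁴ K⁻¹
Layer 3 at 8.6 °C → α = 1.4×10⁻⁴ K⁻¹
Layer 4 at 2.1 °C → α = 0.93×10⁻⁴ K⁻¹
2.4×10⁻⁴ × 220 × 1 = 0.05280 m
1.8×10⁻⁴ × 750 × 1.1 = 0.14850 m
Layer 3: 1.4×10⁻⁴ × 0.63 × 760 = 0.067032 m
Layer 4: 1400 × 0.46 × 0.93×10⁻⁴ = 0.059892 m
Δh = 0.05280 + 0.14850 + 0.067032 + 0.059892 = 0.328224 m

328 mm of thermosteric rise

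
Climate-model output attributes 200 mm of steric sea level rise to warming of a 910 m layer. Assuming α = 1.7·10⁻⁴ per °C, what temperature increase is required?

about 1.29 °C

ΔT = Δh/(αH) = 0.2 / (1.7×10⁻⁴ × 910) ≈ 1.293 °C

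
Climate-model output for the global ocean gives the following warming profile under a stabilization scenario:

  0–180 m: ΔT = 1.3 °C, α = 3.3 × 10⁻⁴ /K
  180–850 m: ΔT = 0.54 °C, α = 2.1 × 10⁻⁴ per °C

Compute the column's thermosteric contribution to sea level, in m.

0.15 m

0–180 m: 3.3×10⁻⁴ × 1.3 × 180 = 0.07722 m
Layer 2: 2.1×10⁻⁴ × 670 × 0.54 = 0.075978 m
Δh = 0.07722 + 0.075978 = 0.153198 m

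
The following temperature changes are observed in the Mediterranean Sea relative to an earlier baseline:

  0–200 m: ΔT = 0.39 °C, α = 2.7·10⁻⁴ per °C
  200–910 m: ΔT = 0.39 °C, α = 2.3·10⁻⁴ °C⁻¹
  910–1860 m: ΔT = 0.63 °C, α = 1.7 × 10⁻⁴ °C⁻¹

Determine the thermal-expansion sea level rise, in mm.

Layer 1: 2.7×10⁻⁴ × 200 × 0.39 = 0.02106 m
710 × 0.39 × 2.3×10⁻⁴ = 0.063687 m
1.7×10⁻⁴ × 950 × 0.63 = 0.101745 m
Δh = 0.02106 + 0.063687 + 0.101745 = 0.186492 m

Δh = 186 mm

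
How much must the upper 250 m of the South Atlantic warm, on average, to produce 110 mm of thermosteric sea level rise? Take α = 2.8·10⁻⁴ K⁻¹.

about 1.57 K

ΔT = Δh/(αH) = 0.11 / (2.8×10⁻⁴ × 250) ≈ 1.571 K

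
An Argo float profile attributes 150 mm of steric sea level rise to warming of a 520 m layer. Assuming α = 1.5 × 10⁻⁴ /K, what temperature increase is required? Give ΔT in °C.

about 1.92 °C

ΔT = Δh/(αH) = 0.15 / (1.5×10⁻⁴ × 520) ≈ 1.923 °C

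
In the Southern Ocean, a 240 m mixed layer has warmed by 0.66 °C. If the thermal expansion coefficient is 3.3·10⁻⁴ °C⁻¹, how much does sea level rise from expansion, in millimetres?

52.3 mm of thermosteric rise

Δh = αΔT·H = 3.3×10⁻⁴ × 0.66 × 240 = 0.052272 m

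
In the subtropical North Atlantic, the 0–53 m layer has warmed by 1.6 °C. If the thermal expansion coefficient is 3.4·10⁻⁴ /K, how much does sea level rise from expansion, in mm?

28.8 mm of thermosteric rise

Δh = αΔT·H = 3.4×10⁻⁴ × 1.6 × 53 = 0.028832 m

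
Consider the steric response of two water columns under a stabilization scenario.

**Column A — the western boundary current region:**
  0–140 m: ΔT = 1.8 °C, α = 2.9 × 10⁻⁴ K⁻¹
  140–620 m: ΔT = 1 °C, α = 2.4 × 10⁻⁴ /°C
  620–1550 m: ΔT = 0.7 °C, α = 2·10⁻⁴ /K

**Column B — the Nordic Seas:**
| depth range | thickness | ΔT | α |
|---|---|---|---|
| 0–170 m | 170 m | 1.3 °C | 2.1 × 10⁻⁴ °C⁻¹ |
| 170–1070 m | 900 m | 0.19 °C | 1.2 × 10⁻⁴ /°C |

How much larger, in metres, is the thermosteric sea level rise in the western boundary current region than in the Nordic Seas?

A Layer 1: 140 × 1.8 × 2.9×10⁻⁴ = 0.07308 m
A Layer 2: 2.4×10⁻⁴ × 1 × 480 = 0.11520 m
A 620–1550 m: 930 × 2×10⁻⁴ × 0.7 = 0.13020 m
A total: 0.31848 m
B 0–170 m: 2.1×10⁻⁴ × 1.3 × 170 = 0.04641 m
B Layer 2: 1.2×10⁻⁴ × 900 × 0.19 = 0.02052 m
B total: 0.06693 m
Difference: 0.31848 − 0.06693 = 0.25155 m

0.25 m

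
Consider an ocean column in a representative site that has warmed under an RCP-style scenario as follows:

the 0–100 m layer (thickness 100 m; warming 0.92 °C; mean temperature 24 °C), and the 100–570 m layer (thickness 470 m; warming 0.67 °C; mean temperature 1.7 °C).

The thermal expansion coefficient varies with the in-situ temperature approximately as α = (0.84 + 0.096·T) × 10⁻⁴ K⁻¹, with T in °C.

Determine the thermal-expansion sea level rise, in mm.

Layer 1: α = (0.84 + 0.096×24)×10⁻⁴ = 3.144×10⁻⁴ K⁻¹
Layer 2: α = (0.84 + 0.096×1.7)×10⁻⁴ = 1.0032×10⁻⁴ K⁻¹
100 × 3.144×10⁻⁴ × 0.92 = 0.0289248 m
0.67 × 470 × 1.0032×10⁻⁴ = 0.031590768 m
Δh = 0.0289248 + 0.031590768 = 0.060515568 m

60.5 mm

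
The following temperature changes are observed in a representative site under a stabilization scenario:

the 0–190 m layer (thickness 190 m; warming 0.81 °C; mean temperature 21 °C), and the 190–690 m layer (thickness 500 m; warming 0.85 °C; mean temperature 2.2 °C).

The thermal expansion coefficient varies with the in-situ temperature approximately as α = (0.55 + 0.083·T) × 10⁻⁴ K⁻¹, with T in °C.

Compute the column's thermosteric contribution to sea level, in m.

Layer 1: α = (0.55 + 0.083×21)×10⁻⁴ = 2.293×10⁻⁴ K⁻¹
Layer 2: α = (0.55 + 0.083×2.2)×10⁻⁴ = 0.7326×10⁻⁴ K⁻¹
0.81 × 2.293×10⁻⁴ × 190 = 0.03528927 m
190–690 m: 500 × 0.85 × 0.7326×10⁻⁴ = 0.0311355 m
Δh = 0.03528927 + 0.0311355 = 0.06642477 m ≈ 0.0664 m

Δh = 0.0664 m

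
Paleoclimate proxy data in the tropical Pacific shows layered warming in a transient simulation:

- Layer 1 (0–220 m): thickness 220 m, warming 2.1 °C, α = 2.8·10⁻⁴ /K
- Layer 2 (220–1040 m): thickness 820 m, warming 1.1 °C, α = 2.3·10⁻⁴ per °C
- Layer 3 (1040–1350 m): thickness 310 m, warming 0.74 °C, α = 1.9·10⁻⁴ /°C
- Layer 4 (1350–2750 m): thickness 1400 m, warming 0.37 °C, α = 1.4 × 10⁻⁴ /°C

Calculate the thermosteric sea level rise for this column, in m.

0–220 m: 220 × 2.1 × 2.8×10⁻⁴ = 0.12936 m
220–1040 m: 2.3×10⁻⁴ × 1.1 × 820 = 0.20746 m
Layer 3: 310 × 0.74 × 1.9×10⁻⁴ = 0.043586 m
1.4×10⁻⁴ × 1400 × 0.37 = 0.07252 m
Δh = 0.12936 + 0.20746 + 0.043586 + 0.07252 = 0.452926 m ≈ 0.453 m

0.453 m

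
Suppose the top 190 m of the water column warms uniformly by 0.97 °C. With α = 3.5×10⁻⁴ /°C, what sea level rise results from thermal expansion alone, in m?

Δh = αΔT·H = 3.5×10⁻⁴ × 0.97 × 190 = 0.064505 m

0.065 m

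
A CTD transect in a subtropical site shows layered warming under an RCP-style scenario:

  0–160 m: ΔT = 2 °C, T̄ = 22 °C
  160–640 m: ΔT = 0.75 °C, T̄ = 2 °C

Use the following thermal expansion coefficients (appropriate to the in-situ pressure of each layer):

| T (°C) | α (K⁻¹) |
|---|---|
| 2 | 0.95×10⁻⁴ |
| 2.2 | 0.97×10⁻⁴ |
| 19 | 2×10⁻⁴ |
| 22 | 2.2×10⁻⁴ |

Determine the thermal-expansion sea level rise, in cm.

Layer 1 at 22 °C → α = 2.2×10⁻⁴ K⁻¹
Layer 2 at 2 °C → α = 0.95×10⁻⁴ K⁻¹
2 × 160 × 2.2×10⁻⁴ = 0.07040 m
160–640 m: 0.95×10⁻⁴ × 0.75 × 480 = 0.03420 m
Δh = 0.07040 + 0.03420 = 0.10460 m

Δh = 10.5 cm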